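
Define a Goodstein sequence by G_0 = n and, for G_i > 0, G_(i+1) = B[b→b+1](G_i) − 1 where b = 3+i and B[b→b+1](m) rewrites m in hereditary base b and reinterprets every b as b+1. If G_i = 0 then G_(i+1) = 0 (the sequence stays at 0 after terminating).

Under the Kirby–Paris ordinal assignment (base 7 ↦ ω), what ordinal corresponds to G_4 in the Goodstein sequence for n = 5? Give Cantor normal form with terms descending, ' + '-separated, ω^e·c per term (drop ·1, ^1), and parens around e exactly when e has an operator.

i=0: 5 = 3 + 2 (b=3); 3→4: 4 + 2 = 6; 6−1 = 5
i=1: 5 = 4 + 1 (b=4); 4→5: 5 + 1 = 6; 6−1 = 5
i=2: 5 = 5 (b=5); 5→6: 6 = 6; 6−1 = 5
i=3: 5 = 5 (b=6); 6→7: 5 = 5; 5−1 = 4
i=4: 4 = 4 (b=7); 7→8: 4 = 4; 4−1 = 3

4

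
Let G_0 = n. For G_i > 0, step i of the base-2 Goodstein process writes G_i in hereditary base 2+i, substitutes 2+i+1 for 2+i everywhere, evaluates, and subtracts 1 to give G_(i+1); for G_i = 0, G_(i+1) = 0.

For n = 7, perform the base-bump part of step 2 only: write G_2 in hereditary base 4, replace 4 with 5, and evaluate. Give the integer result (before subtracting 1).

i=0: 7 = 2^2 + 2 + 1 (b=2); 2→3: 3^3 + 3 + 1 = 31; 31−1 = 30
i=1: 30 = 3^3 + 3 (b=3); 3→4: 4^4 + 4 = 260; 260−1 = 259
i=2: 259 = 4^4 + 3 (b=4); 4→5: 5^5 + 3 = 3128; 3128−1 = 3127

3128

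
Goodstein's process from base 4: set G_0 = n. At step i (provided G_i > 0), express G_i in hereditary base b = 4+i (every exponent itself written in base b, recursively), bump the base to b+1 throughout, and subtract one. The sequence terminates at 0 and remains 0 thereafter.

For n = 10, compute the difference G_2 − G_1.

1

G_0=10  [base 4] 2·4 + 2  →[4↦5]→  2·5 + 2 = 12  −1 ⇒ G_1=11
G_1=11  [base 5] 2·5 + 1  →[5↦6]→  2·6 + 1 = 13  −1 ⇒ G_2=12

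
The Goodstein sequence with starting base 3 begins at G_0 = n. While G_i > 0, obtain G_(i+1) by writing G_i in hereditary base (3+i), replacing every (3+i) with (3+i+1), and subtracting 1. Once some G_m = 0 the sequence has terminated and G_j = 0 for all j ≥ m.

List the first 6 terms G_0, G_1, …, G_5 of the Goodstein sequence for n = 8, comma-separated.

8, 9, 10, 11, 11, 11

step 0: 8 = 2·3 + 2; sub 4 for 3: 2·4 + 2; = 10; G_1 = 10−1 = 9
step 1: 9 = 2·4 + 1; sub 5 for 4: 2·5 + 1; = 11; G_2 = 11−1 = 10
step 2: 10 = 2·5; sub 6 for 5: 2·6; = 12; G_3 = 12−1 = 11
step 3: 11 = 6 + 5; sub 7 for 6: 7 + 5; = 12; G_4 = 12−1 = 11
step 4: 11 = 7 + 4; sub 8 for 7: 8 + 4; = 12; G_5 = 12−1 = 11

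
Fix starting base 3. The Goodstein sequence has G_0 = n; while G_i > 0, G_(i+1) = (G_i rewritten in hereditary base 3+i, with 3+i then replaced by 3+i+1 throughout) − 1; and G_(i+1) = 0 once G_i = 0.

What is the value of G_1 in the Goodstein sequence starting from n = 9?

G_0 = 9. HB_3(9) = 3^2. Bump = 16. G_1 = 15.
G_1 = 15. HB_4(15) = 3·4 + 3. Bump = 18. G_2 = 17.

15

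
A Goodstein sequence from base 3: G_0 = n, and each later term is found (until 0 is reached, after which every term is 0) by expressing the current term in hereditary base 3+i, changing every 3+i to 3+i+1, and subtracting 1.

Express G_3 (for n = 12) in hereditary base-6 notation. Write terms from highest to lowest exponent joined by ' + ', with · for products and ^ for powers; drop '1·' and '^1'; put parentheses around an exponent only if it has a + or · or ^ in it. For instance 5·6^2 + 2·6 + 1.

6^2 + 1

[0] 12 ≡ 3^2 + 3 (base 3). Lift 4: 20. −1: 19.
[1] 19 ≡ 4^2 + 3 (base 4). Lift 5: 28. −1: 27.
[2] 27 ≡ 5^2 + 2 (base 5). Lift 6: 38. −1: 37.
[3] 37 ≡ 6^2 + 1 (base 6). Lift 7: 50. −1: 49.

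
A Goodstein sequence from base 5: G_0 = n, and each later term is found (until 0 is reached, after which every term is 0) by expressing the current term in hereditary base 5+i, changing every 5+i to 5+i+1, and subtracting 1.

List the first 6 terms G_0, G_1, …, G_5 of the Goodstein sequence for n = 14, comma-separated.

G_0=14  [base 5] 2·5 + 4  →[5↦6]→  2·6 + 4 = 16  −1 ⇒ G_1=15
G_1=15  [base 6] 2·6 + 3  →[6↦7]→  2·7 + 3 = 17  −1 ⇒ G_2=16
G_2=16  [base 7] 2·7 + 2  →[7↦8]→  2·8 + 2 = 18  −1 ⇒ G_3=17
G_3=17  [base 8] 2·8 + 1  →[8↦9]→  2·9 + 1 = 19  −1 ⇒ G_4=18
G_4=18  [base 9] 2·9  →[9↦10]→  2·10 = 20  −1 ⇒ G_5=19

14, 15, 16, 17, 18, 19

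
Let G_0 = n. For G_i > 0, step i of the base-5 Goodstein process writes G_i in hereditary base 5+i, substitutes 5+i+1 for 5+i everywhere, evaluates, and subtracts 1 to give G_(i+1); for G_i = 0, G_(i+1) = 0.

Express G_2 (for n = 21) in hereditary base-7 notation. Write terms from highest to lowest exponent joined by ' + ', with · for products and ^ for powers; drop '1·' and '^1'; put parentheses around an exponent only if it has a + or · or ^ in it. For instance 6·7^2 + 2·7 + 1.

base 5: 21 = 4·5 + 1; at 6: 4·6 + 1 = 25; next = 24
base 6: 24 = 4·6; at 7: 4·7 = 28; next = 27

3·7 + 6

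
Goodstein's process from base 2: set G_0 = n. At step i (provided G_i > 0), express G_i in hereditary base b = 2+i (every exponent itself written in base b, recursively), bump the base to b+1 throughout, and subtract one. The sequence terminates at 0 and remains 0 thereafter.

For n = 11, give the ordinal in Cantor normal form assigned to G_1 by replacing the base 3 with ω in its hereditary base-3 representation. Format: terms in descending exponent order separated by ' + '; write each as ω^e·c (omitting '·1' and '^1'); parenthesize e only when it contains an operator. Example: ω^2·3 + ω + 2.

ω^(ω + 1) + ω

G_0=11  [base 2] 2^(2 + 1) + 2 + 1  →[2↦3]→  3^(3 + 1) + 3 + 1 = 85  −1 ⇒ G_1=84
G_1=84  [base 3] 3^(3 + 1) + 3  →[3↦4]→  4^(4 + 1) + 4 = 1028  −1 ⇒ G_2=1027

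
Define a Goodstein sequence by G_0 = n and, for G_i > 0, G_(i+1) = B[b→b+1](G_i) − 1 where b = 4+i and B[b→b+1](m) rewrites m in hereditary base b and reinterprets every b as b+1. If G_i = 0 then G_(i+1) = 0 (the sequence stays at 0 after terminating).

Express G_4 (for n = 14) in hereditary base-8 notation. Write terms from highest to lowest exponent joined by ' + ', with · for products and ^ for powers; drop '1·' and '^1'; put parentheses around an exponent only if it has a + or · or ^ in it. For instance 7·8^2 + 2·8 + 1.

G_0=14  [base 4] 3·4 + 2  →[4↦5]→  3·5 + 2 = 17  −1 ⇒ G_1=16
G_1=16  [base 5] 3·5 + 1  →[5↦6]→  3·6 + 1 = 19  −1 ⇒ G_2=18
G_2=18  [base 6] 3·6  →[6↦7]→  3·7 = 21  −1 ⇒ G_3=20
G_3=20  [base 7] 2·7 + 6  →[7↦8]→  2·8 + 6 = 22  −1 ⇒ G_4=21
G_4=21  [base 8] 2·8 + 5  →[8↦9]→  2·9 + 5 = 23  −1 ⇒ G_5=22

2·8 + 5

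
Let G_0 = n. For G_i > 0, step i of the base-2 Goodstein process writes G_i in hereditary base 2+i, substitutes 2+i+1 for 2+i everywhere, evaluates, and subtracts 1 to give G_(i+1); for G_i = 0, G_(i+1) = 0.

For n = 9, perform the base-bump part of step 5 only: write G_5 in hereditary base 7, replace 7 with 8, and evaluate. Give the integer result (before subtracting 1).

50333400

[0] 9 ≡ 2^(2 + 1) + 1 (base 2). Lift 3: 82. −1: 81.
[1] 81 ≡ 3^(3 + 1) (base 3). Lift 4: 1024. −1: 1023.
[2] 1023 ≡ 3·4^4 + 3·4^3 + 3·4^2 + 3·4 + 3 (base 4). Lift 5: 9843. −1: 9842.
[3] 9842 ≡ 3·5^5 + 3·5^3 + 3·5^2 + 3·5 + 2 (base 5). Lift 6: 140744. −1: 140743.
[4] 140743 ≡ 3·6^6 + 3·6^3 + 3·6^2 + 3·6 + 1 (base 6). Lift 7: 2471827. −1: 2471826.
[5] 2471826 ≡ 3·7^7 + 3·7^3 + 3·7^2 + 3·7 (base 7). Lift 8: 50333400. −1: 50333399.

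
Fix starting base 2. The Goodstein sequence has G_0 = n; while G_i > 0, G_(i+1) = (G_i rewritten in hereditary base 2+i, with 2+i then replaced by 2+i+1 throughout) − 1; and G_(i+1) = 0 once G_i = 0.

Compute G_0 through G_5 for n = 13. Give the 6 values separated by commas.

13, 108, 1279, 16092, 280711, 5765998

base 2: 13 = 2^(2 + 1) + 2^2 + 1; at 3: 3^(3 + 1) + 3^3 + 1 = 109; next = 108
base 3: 108 = 3^(3 + 1) + 3^3; at 4: 4^(4 + 1) + 4^4 = 1280; next = 1279
base 4: 1279 = 4^(4 + 1) + 3·4^3 + 3·4^2 + 3·4 + 3; at 5: 5^(5 + 1) + 3·5^3 + 3·5^2 + 3·5 + 3 = 16093; next = 16092
base 5: 16092 = 5^(5 + 1) + 3·5^3 + 3·5^2 + 3·5 + 2; at 6: 6^(6 + 1) + 3·6^3 + 3·6^2 + 3·6 + 2 = 280712; next = 280711
base 6: 280711 = 6^(6 + 1) + 3·6^3 + 3·6^2 + 3·6 + 1; at 7: 7^(7 + 1) + 3·7^3 + 3·7^2 + 3·7 + 1 = 5765999; next = 5765998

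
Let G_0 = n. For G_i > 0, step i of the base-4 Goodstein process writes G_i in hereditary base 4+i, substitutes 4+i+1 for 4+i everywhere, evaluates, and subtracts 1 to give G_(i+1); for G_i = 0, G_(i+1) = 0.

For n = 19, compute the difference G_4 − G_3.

i=0: 19 = 4^2 + 3 (b=4); 4→5: 5^2 + 3 = 28; 28−1 = 27
i=1: 27 = 5^2 + 2 (b=5); 5→6: 6^2 + 2 = 38; 38−1 = 37
i=2: 37 = 6^2 + 1 (b=6); 6→7: 7^2 + 1 = 50; 50−1 = 49
i=3: 49 = 7^2 (b=7); 7→8: 8^2 = 64; 64−1 = 63

14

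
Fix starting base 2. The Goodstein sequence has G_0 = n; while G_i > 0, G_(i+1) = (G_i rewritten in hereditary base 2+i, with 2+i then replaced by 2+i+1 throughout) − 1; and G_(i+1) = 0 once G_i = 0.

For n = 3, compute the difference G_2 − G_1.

base 2: 3 = 2 + 1; at 3: 3 + 1 = 4; next = 3
base 3: 3 = 3; at 4: 4 = 4; next = 3

0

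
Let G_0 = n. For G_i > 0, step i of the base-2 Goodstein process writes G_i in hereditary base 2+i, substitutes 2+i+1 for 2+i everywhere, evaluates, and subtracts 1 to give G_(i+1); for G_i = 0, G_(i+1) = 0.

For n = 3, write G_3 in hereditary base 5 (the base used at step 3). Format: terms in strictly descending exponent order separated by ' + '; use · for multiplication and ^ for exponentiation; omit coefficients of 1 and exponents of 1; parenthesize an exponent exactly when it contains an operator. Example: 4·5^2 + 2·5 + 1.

2

(0) 3|_2 = 2 + 1 ↦ 3 + 1|_3 = 4 ⇒ 3
(1) 3|_3 = 3 ↦ 4|_4 = 4 ⇒ 3
(2) 3|_4 = 3 ↦ 3|_5 = 3 ⇒ 2
(3) 2|_5 = 2 ↦ 2|_6 = 2 ⇒ 1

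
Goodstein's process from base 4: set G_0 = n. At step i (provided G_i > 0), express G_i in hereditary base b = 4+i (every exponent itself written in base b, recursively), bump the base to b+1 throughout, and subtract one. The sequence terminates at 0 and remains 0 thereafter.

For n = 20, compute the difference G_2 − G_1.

i=0: 20 = 4^2 + 4 (b=4); 4→5: 5^2 + 5 = 30; 30−1 = 29
i=1: 29 = 5^2 + 4 (b=5); 5→6: 6^2 + 4 = 40; 40−1 = 39

10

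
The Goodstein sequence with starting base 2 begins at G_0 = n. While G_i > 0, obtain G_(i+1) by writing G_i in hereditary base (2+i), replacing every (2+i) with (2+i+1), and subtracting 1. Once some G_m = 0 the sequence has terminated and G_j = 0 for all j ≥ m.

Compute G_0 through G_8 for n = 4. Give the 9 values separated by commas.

base 2: 4 = 2^2; at 3: 3^3 = 27; next = 26
base 3: 26 = 2·3^2 + 2·3 + 2; at 4: 2·4^2 + 2·4 + 2 = 42; next = 41
base 4: 41 = 2·4^2 + 2·4 + 1; at 5: 2·5^2 + 2·5 + 1 = 61; next = 60
base 5: 60 = 2·5^2 + 2·5; at 6: 2·6^2 + 2·6 = 84; next = 83
base 6: 83 = 2·6^2 + 6 + 5; at 7: 2·7^2 + 7 + 5 = 110; next = 109
base 7: 109 = 2·7^2 + 7 + 4; at 8: 2·8^2 + 8 + 4 = 140; next = 139
base 8: 139 = 2·8^2 + 8 + 3; at 9: 2·9^2 + 9 + 3 = 174; next = 173
base 9: 173 = 2·9^2 + 9 + 2; at 10: 2·10^2 + 10 + 2 = 212; next = 211

4, 26, 41, 60, 83, 109, 139, 173, 211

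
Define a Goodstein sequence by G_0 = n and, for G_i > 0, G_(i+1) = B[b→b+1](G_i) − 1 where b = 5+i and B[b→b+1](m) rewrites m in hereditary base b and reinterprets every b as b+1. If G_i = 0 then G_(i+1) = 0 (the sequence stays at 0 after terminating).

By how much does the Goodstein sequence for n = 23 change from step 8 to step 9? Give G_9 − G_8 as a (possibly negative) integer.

step 0: 23 = 4·5 + 3; sub 6 for 5: 4·6 + 3; = 27; G_1 = 27−1 = 26
step 1: 26 = 4·6 + 2; sub 7 for 6: 4·7 + 2; = 30; G_2 = 30−1 = 29
step 2: 29 = 4·7 + 1; sub 8 for 7: 4·8 + 1; = 33; G_3 = 33−1 = 32
step 3: 32 = 4·8; sub 9 for 8: 4·9; = 36; G_4 = 36−1 = 35
step 4: 35 = 3·9 + 8; sub 10 for 9: 3·10 + 8; = 38; G_5 = 38−1 = 37
step 5: 37 = 3·10 + 7; sub 11 for 10: 3·11 + 7; = 40; G_6 = 40−1 = 39
step 6: 39 = 3·11 + 6; sub 12 for 11: 3·12 + 6; = 42; G_7 = 42−1 = 41
step 7: 41 = 3·12 + 5; sub 13 for 12: 3·13 + 5; = 44; G_8 = 44−1 = 43
step 8: 43 = 3·13 + 4; sub 14 for 13: 3·14 + 4; = 46; G_9 = 46−1 = 45

2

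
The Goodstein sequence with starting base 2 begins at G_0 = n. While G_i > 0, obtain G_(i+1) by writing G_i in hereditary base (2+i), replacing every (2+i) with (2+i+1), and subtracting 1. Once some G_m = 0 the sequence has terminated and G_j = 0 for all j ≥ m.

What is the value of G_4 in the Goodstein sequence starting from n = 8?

93395

base 2: 8 = 2^(2 + 1); at 3: 3^(3 + 1) = 81; next = 80
base 3: 80 = 2·3^3 + 2·3^2 + 2·3 + 2; at 4: 2·4^4 + 2·4^2 + 2·4 + 2 = 554; next = 553
base 4: 553 = 2·4^4 + 2·4^2 + 2·4 + 1; at 5: 2·5^5 + 2·5^2 + 2·5 + 1 = 6311; next = 6310
base 5: 6310 = 2·5^5 + 2·5^2 + 2·5; at 6: 2·6^6 + 2·6^2 + 2·6 = 93396; next = 93395
base 6: 93395 = 2·6^6 + 2·6^2 + 6 + 5; at 7: 2·7^7 + 2·7^2 + 7 + 5 = 1647196; next = 1647195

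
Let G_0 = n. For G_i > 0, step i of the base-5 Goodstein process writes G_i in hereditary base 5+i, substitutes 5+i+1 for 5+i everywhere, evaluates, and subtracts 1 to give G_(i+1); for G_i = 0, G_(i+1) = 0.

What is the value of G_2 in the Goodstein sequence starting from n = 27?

49

base 5: 27 = 5^2 + 2; at 6: 6^2 + 2 = 38; next = 37
base 6: 37 = 6^2 + 1; at 7: 7^2 + 1 = 50; next = 49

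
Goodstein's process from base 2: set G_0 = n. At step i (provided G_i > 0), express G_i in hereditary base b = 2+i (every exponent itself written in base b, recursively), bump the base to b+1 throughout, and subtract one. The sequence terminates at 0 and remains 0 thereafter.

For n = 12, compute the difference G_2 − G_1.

[0] 12 ≡ 2^(2 + 1) + 2^2 (base 2). Lift 3: 108. −1: 107.
[1] 107 ≡ 3^(3 + 1) + 2·3^2 + 2·3 + 2 (base 3). Lift 4: 1066. −1: 1065.

958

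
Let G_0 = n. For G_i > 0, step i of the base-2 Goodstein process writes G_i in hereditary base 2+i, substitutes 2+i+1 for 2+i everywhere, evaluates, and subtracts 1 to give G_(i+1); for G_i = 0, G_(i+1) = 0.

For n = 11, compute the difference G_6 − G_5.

128452926

G_0 = 11. HB_2(11) = 2^(2 + 1) + 2 + 1. Bump = 85. G_1 = 84.
G_1 = 84. HB_3(84) = 3^(3 + 1) + 3. Bump = 1028. G_2 = 1027.
G_2 = 1027. HB_4(1027) = 4^(4 + 1) + 3. Bump = 15628. G_3 = 15627.
G_3 = 15627. HB_5(15627) = 5^(5 + 1) + 2. Bump = 279938. G_4 = 279937.
G_4 = 279937. HB_6(279937) = 6^(6 + 1) + 1. Bump = 5764802. G_5 = 5764801.
G_5 = 5764801. HB_7(5764801) = 7^(7 + 1). Bump = 134217728. G_6 = 134217727.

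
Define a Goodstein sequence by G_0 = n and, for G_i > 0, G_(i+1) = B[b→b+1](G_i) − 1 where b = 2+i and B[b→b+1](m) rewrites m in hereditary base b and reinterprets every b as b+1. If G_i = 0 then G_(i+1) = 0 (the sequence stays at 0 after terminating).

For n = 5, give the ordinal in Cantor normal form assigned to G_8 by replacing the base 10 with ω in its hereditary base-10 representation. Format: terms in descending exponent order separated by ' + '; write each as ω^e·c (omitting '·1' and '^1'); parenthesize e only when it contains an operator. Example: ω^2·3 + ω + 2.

ω^3·3 + ω^2·3 + ω·2 + 5

5 —HB2→ 2^2 + 1 —bump→ 3^3 + 1 = 28 —(−1)→ 27
27 —HB3→ 3^3 —bump→ 4^4 = 256 —(−1)→ 255
255 —HB4→ 3·4^3 + 3·4^2 + 3·4 + 3 —bump→ 3·5^3 + 3·5^2 + 3·5 + 3 = 468 —(−1)→ 467
467 —HB5→ 3·5^3 + 3·5^2 + 3·5 + 2 —bump→ 3·6^3 + 3·6^2 + 3·6 + 2 = 776 —(−1)→ 775
775 —HB6→ 3·6^3 + 3·6^2 + 3·6 + 1 —bump→ 3·7^3 + 3·7^2 + 3·7 + 1 = 1198 —(−1)→ 1197
1197 —HB7→ 3·7^3 + 3·7^2 + 3·7 —bump→ 3·8^3 + 3·8^2 + 3·8 = 1752 —(−1)→ 1751
1751 —HB8→ 3·8^3 + 3·8^2 + 2·8 + 7 —bump→ 3·9^3 + 3·9^2 + 2·9 + 7 = 2455 —(−1)→ 2454
2454 —HB9→ 3·9^3 + 3·9^2 + 2·9 + 6 —bump→ 3·10^3 + 3·10^2 + 2·10 + 6 = 3326 —(−1)→ 3325
3325 —HB10→ 3·10^3 + 3·10^2 + 2·10 + 5 —bump→ 3·11^3 + 3·11^2 + 2·11 + 5 = 4383 —(−1)→ 4382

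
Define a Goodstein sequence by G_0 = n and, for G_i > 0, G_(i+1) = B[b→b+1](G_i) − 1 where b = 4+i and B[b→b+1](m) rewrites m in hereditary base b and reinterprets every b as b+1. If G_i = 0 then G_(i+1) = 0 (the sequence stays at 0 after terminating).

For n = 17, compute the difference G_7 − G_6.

4

G_0=17  [base 4] 4^2 + 1  →[4↦5]→  5^2 + 1 = 26  −1 ⇒ G_1=25
G_1=25  [base 5] 5^2  →[5↦6]→  6^2 = 36  −1 ⇒ G_2=35
G_2=35  [base 6] 5·6 + 5  →[6↦7]→  5·7 + 5 = 40  −1 ⇒ G_3=39
G_3=39  [base 7] 5·7 + 4  →[7↦8]→  5·8 + 4 = 44  −1 ⇒ G_4=43
G_4=43  [base 8] 5·8 + 3  →[8↦9]→  5·9 + 3 = 48  −1 ⇒ G_5=47
G_5=47  [base 9] 5·9 + 2  →[9↦10]→  5·10 + 2 = 52  −1 ⇒ G_6=51
G_6=51  [base 10] 5·10 + 1  →[10↦11]→  5·11 + 1 = 56  −1 ⇒ G_7=55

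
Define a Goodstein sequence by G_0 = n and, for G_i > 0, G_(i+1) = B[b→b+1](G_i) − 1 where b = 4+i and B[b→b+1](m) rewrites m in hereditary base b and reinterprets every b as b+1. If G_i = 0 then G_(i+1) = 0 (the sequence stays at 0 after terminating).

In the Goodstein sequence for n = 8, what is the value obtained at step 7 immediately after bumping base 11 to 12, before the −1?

8

[0] 8 ≡ 2·4 (base 4). Lift 5: 10. −1: 9.
[1] 9 ≡ 5 + 4 (base 5). Lift 6: 10. −1: 9.
[2] 9 ≡ 6 + 3 (base 6). Lift 7: 10. −1: 9.
[3] 9 ≡ 7 + 2 (base 7). Lift 8: 10. −1: 9.
[4] 9 ≡ 8 + 1 (base 8). Lift 9: 10. −1: 9.
[5] 9 ≡ 9 (base 9). Lift 10: 10. −1: 9.
[6] 9 ≡ 9 (base 10). Lift 11: 9. −1: 8.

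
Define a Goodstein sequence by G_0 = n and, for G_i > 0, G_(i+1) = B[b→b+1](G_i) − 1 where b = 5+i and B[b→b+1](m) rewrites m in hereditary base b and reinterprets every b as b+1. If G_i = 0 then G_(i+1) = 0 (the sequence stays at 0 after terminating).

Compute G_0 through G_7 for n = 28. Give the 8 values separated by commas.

28 —HB5→ 5^2 + 3 —bump→ 6^2 + 3 = 39 —(−1)→ 38
38 —HB6→ 6^2 + 2 —bump→ 7^2 + 2 = 51 —(−1)→ 50
50 —HB7→ 7^2 + 1 —bump→ 8^2 + 1 = 65 —(−1)→ 64
64 —HB8→ 8^2 —bump→ 9^2 = 81 —(−1)→ 80
80 —HB9→ 8·9 + 8 —bump→ 8·10 + 8 = 88 —(−1)→ 87
87 —HB10→ 8·10 + 7 —bump→ 8·11 + 7 = 95 —(−1)→ 94
94 —HB11→ 8·11 + 6 —bump→ 8·12 + 6 = 102 —(−1)→ 101

28, 38, 50, 64, 80, 87, 94, 101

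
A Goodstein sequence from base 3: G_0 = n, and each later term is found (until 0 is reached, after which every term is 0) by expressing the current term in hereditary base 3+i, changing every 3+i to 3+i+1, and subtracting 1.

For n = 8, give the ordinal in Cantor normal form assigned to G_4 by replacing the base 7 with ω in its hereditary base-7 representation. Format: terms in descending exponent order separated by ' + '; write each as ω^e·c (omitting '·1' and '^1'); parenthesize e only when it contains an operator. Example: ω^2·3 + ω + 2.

G_0=8  [base 3] 2·3 + 2  →[3↦4]→  2·4 + 2 = 10  −1 ⇒ G_1=9
G_1=9  [base 4] 2·4 + 1  →[4↦5]→  2·5 + 1 = 11  −1 ⇒ G_2=10
G_2=10  [base 5] 2·5  →[5↦6]→  2·6 = 12  −1 ⇒ G_3=11
G_3=11  [base 6] 6 + 5  →[6↦7]→  7 + 5 = 12  −1 ⇒ G_4=11

ω + 4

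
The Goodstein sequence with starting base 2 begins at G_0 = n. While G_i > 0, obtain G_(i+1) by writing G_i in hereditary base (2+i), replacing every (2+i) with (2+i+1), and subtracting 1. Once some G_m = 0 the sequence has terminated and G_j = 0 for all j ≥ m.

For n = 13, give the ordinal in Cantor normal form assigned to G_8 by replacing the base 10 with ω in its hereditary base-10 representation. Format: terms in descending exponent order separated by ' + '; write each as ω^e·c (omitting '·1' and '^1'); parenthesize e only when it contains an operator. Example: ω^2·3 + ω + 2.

step 0: 13 = 2^(2 + 1) + 2^2 + 1; sub 3 for 2: 3^(3 + 1) + 3^3 + 1; = 109; G_1 = 109−1 = 108
step 1: 108 = 3^(3 + 1) + 3^3; sub 4 for 3: 4^(4 + 1) + 4^4; = 1280; G_2 = 1280−1 = 1279
step 2: 1279 = 4^(4 + 1) + 3·4^3 + 3·4^2 + 3·4 + 3; sub 5 for 4: 5^(5 + 1) + 3·5^3 + 3·5^2 + 3·5 + 3; = 16093; G_3 = 16093−1 = 16092
step 3: 16092 = 5^(5 + 1) + 3·5^3 + 3·5^2 + 3·5 + 2; sub 6 for 5: 6^(6 + 1) + 3·6^3 + 3·6^2 + 3·6 + 2; = 280712; G_4 = 280712−1 = 280711
step 4: 280711 = 6^(6 + 1) + 3·6^3 + 3·6^2 + 3·6 + 1; sub 7 for 6: 7^(7 + 1) + 3·7^3 + 3·7^2 + 3·7 + 1; = 5765999; G_5 = 5765999−1 = 5765998
step 5: 5765998 = 7^(7 + 1) + 3·7^3 + 3·7^2 + 3·7; sub 8 for 7: 8^(8 + 1) + 3·8^3 + 3·8^2 + 3·8; = 134219480; G_6 = 134219480−1 = 134219479
step 6: 134219479 = 8^(8 + 1) + 3·8^3 + 3·8^2 + 2·8 + 7; sub 9 for 8: 9^(9 + 1) + 3·9^3 + 3·9^2 + 2·9 + 7; = 3486786856; G_7 = 3486786856−1 = 3486786855
step 7: 3486786855 = 9^(9 + 1) + 3·9^3 + 3·9^2 + 2·9 + 6; sub 10 for 9: 10^(10 + 1) + 3·10^3 + 3·10^2 + 2·10 + 6; = 100000003326; G_8 = 100000003326−1 = 100000003325

ω^(ω + 1) + ω^3·3 + ω^2·3 + ω·2 + 5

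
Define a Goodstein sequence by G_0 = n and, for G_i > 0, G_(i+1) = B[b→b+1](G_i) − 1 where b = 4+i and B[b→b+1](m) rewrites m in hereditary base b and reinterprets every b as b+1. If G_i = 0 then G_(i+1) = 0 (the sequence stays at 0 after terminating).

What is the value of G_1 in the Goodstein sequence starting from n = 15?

step 0: 15 = 3·4 + 3; sub 5 for 4: 3·5 + 3; = 18; G_1 = 18−1 = 17
step 1: 17 = 3·5 + 2; sub 6 for 5: 3·6 + 2; = 20; G_2 = 20−1 = 19

17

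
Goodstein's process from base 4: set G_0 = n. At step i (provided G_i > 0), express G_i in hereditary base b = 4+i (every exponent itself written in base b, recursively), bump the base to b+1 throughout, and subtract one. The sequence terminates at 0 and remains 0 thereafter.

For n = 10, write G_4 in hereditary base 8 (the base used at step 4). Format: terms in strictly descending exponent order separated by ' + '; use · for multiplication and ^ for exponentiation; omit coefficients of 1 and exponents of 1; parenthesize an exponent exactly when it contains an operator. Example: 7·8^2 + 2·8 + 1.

8 + 5

G_0 = 10. HB_4(10) = 2·4 + 2. Bump = 12. G_1 = 11.
G_1 = 11. HB_5(11) = 2·5 + 1. Bump = 13. G_2 = 12.
G_2 = 12. HB_6(12) = 2·6. Bump = 14. G_3 = 13.
G_3 = 13. HB_7(13) = 7 + 6. Bump = 14. G_4 = 13.
G_4 = 13. HB_8(13) = 8 + 5. Bump = 14. G_5 = 13.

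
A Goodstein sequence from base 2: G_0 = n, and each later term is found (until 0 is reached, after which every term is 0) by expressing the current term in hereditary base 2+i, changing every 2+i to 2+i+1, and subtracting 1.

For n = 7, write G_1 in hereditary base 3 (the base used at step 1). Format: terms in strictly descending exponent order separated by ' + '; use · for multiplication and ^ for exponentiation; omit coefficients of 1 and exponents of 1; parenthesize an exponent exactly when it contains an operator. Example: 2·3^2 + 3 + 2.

3^3 + 3

G_0 = 7. HB_2(7) = 2^2 + 2 + 1. Bump = 31. G_1 = 30.
G_1 = 30. HB_3(30) = 3^3 + 3. Bump = 260. G_2 = 259.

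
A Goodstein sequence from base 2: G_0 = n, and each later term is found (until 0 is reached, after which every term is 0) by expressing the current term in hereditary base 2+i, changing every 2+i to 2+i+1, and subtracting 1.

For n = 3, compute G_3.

2

(0) 3|_2 = 2 + 1 ↦ 3 + 1|_3 = 4 ⇒ 3
(1) 3|_3 = 3 ↦ 4|_4 = 4 ⇒ 3
(2) 3|_4 = 3 ↦ 3|_5 = 3 ⇒ 2
(3) 2|_5 = 2 ↦ 2|_6 = 2 ⇒ 1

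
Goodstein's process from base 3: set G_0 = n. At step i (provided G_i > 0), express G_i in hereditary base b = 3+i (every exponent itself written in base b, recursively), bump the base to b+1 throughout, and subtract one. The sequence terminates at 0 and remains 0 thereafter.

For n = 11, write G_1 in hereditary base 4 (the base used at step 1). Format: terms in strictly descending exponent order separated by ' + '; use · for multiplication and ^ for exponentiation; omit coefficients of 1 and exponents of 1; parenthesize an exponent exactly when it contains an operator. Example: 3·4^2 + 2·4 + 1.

4^2 + 1

G_0=11  [base 3] 3^2 + 2  →[3↦4]→  4^2 + 2 = 18  −1 ⇒ G_1=17
G_1=17  [base 4] 4^2 + 1  →[4↦5]→  5^2 + 1 = 26  −1 ⇒ G_2=25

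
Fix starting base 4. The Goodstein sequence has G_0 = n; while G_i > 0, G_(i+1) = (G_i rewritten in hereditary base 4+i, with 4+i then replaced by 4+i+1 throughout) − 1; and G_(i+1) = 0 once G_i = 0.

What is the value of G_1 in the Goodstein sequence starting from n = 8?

9

[0] 8 ≡ 2·4 (base 4). Lift 5: 10. −1: 9.
[1] 9 ≡ 5 + 4 (base 5). Lift 6: 10. −1: 9.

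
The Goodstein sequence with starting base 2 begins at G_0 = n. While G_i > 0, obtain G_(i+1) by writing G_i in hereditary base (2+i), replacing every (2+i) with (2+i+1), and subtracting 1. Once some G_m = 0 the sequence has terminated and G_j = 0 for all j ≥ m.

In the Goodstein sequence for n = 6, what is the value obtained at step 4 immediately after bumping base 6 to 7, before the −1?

98040

6 —HB2→ 2^2 + 2 —bump→ 3^3 + 3 = 30 —(−1)→ 29
29 —HB3→ 3^3 + 2 —bump→ 4^4 + 2 = 258 —(−1)→ 257
257 —HB4→ 4^4 + 1 —bump→ 5^5 + 1 = 3126 —(−1)→ 3125
3125 —HB5→ 5^5 —bump→ 6^6 = 46656 —(−1)→ 46655
46655 —HB6→ 5·6^5 + 5·6^4 + 5·6^3 + 5·6^2 + 5·6 + 5 —bump→ 5·7^5 + 5·7^4 + 5·7^3 + 5·7^2 + 5·7 + 5 = 98040 —(−1)→ 98039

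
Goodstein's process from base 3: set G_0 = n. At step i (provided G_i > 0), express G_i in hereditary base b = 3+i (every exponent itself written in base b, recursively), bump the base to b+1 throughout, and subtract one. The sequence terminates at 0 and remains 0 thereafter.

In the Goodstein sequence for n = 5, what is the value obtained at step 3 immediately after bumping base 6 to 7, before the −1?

step 0: 5 = 3 + 2; sub 4 for 3: 4 + 2; = 6; G_1 = 6−1 = 5
step 1: 5 = 4 + 1; sub 5 for 4: 5 + 1; = 6; G_2 = 6−1 = 5
step 2: 5 = 5; sub 6 for 5: 6; = 6; G_3 = 6−1 = 5
step 3: 5 = 5; sub 7 for 6: 5; = 5; G_4 = 5−1 = 4

5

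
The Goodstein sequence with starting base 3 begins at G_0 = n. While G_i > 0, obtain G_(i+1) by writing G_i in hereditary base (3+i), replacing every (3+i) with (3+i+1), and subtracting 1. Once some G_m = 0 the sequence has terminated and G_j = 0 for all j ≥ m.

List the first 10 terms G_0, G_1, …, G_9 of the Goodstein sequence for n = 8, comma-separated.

8, 9, 10, 11, 11, 11, 11, 11, 11, 11

8 —HB3→ 2·3 + 2 —bump→ 2·4 + 2 = 10 —(−1)→ 9
9 —HB4→ 2·4 + 1 —bump→ 2·5 + 1 = 11 —(−1)→ 10
10 —HB5→ 2·5 —bump→ 2·6 = 12 —(−1)→ 11
11 —HB6→ 6 + 5 —bump→ 7 + 5 = 12 —(−1)→ 11
11 —HB7→ 7 + 4 —bump→ 8 + 4 = 12 —(−1)→ 11
11 —HB8→ 8 + 3 —bump→ 9 + 3 = 12 —(−1)→ 11
11 —HB9→ 9 + 2 —bump→ 10 + 2 = 12 —(−1)→ 11
11 —HB10→ 10 + 1 —bump→ 11 + 1 = 12 —(−1)→ 11
11 —HB11→ 11 —bump→ 12 = 12 —(−1)→ 11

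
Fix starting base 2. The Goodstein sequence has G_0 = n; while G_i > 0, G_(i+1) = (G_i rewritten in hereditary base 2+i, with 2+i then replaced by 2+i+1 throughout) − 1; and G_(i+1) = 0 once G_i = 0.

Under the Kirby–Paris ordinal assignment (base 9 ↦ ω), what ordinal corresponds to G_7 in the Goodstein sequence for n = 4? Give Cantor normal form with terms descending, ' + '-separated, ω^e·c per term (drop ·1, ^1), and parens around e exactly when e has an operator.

ω^2·2 + ω + 2

base 2: 4 = 2^2; at 3: 3^3 = 27; next = 26
base 3: 26 = 2·3^2 + 2·3 + 2; at 4: 2·4^2 + 2·4 + 2 = 42; next = 41
base 4: 41 = 2·4^2 + 2·4 + 1; at 5: 2·5^2 + 2·5 + 1 = 61; next = 60
base 5: 60 = 2·5^2 + 2·5; at 6: 2·6^2 + 2·6 = 84; next = 83
base 6: 83 = 2·6^2 + 6 + 5; at 7: 2·7^2 + 7 + 5 = 110; next = 109
base 7: 109 = 2·7^2 + 7 + 4; at 8: 2·8^2 + 8 + 4 = 140; next = 139
base 8: 139 = 2·8^2 + 8 + 3; at 9: 2·9^2 + 9 + 3 = 174; next = 173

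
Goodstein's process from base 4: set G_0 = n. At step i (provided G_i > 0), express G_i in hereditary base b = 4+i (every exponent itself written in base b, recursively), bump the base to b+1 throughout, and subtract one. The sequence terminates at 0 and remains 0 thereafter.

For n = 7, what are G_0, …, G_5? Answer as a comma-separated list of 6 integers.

7 —HB4→ 4 + 3 —bump→ 5 + 3 = 8 —(−1)→ 7
7 —HB5→ 5 + 2 —bump→ 6 + 2 = 8 —(−1)→ 7
7 —HB6→ 6 + 1 —bump→ 7 + 1 = 8 —(−1)→ 7
7 —HB7→ 7 —bump→ 8 = 8 —(−1)→ 7
7 —HB8→ 7 —bump→ 7 = 7 —(−1)→ 6

7, 7, 7, 7, 7, 6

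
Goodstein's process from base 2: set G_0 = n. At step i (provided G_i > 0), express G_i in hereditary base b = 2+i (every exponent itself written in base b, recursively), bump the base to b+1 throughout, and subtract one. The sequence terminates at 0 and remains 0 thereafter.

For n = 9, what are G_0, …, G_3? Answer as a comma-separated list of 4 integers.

9, 81, 1023, 9842

i=0: 9 = 2^(2 + 1) + 1 (b=2); 2→3: 3^(3 + 1) + 1 = 82; 82−1 = 81
i=1: 81 = 3^(3 + 1) (b=3); 3→4: 4^(4 + 1) = 1024; 1024−1 = 1023
i=2: 1023 = 3·4^4 + 3·4^3 + 3·4^2 + 3·4 + 3 (b=4); 4→5: 3·5^5 + 3·5^3 + 3·5^2 + 3·5 + 3 = 9843; 9843−1 = 9842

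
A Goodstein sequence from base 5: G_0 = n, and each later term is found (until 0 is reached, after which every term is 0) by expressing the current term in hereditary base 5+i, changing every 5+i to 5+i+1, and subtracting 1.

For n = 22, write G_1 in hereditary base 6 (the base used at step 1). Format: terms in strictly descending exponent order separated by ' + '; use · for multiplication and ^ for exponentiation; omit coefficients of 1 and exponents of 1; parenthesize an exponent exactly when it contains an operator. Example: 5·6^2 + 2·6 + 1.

base 5: 22 = 4·5 + 2; at 6: 4·6 + 2 = 26; next = 25
base 6: 25 = 4·6 + 1; at 7: 4·7 + 1 = 29; next = 28

4·6 + 1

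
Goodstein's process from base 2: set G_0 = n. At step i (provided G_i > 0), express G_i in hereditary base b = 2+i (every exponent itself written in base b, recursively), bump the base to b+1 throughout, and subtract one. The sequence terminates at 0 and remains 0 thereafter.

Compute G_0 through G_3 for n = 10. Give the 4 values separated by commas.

10, 83, 1025, 15625

i=0: 10 = 2^(2 + 1) + 2 (b=2); 2→3: 3^(3 + 1) + 3 = 84; 84−1 = 83
i=1: 83 = 3^(3 + 1) + 2 (b=3); 3→4: 4^(4 + 1) + 2 = 1026; 1026−1 = 1025
i=2: 1025 = 4^(4 + 1) + 1 (b=4); 4→5: 5^(5 + 1) + 1 = 15626; 15626−1 = 15625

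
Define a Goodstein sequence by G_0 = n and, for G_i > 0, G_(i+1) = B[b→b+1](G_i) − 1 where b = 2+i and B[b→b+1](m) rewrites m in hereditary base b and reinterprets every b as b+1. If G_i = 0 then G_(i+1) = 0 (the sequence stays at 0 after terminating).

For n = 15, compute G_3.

18752

i=0: 15 = 2^(2 + 1) + 2^2 + 2 + 1 (b=2); 2→3: 3^(3 + 1) + 3^3 + 3 + 1 = 112; 112−1 = 111
i=1: 111 = 3^(3 + 1) + 3^3 + 3 (b=3); 3→4: 4^(4 + 1) + 4^4 + 4 = 1284; 1284−1 = 1283
i=2: 1283 = 4^(4 + 1) + 4^4 + 3 (b=4); 4→5: 5^(5 + 1) + 5^5 + 3 = 18753; 18753−1 = 18752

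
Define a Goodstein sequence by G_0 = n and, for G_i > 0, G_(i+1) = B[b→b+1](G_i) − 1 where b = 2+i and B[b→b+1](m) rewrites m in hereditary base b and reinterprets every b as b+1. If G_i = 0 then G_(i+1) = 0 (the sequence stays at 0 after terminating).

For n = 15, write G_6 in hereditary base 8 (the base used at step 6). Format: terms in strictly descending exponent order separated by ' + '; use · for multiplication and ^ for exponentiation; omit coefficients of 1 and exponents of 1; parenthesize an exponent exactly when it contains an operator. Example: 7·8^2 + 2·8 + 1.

8^(8 + 1) + 7·8^7 + 7·8^6 + 7·8^5 + 7·8^4 + 7·8^3 + 7·8^2 + 7·8 + 7

step 0: 15 = 2^(2 + 1) + 2^2 + 2 + 1; sub 3 for 2: 3^(3 + 1) + 3^3 + 3 + 1; = 112; G_1 = 112−1 = 111
step 1: 111 = 3^(3 + 1) + 3^3 + 3; sub 4 for 3: 4^(4 + 1) + 4^4 + 4; = 1284; G_2 = 1284−1 = 1283
step 2: 1283 = 4^(4 + 1) + 4^4 + 3; sub 5 for 4: 5^(5 + 1) + 5^5 + 3; = 18753; G_3 = 18753−1 = 18752
step 3: 18752 = 5^(5 + 1) + 5^5 + 2; sub 6 for 5: 6^(6 + 1) + 6^6 + 2; = 326594; G_4 = 326594−1 = 326593
step 4: 326593 = 6^(6 + 1) + 6^6 + 1; sub 7 for 6: 7^(7 + 1) + 7^7 + 1; = 6588345; G_5 = 6588345−1 = 6588344
step 5: 6588344 = 7^(7 + 1) + 7^7; sub 8 for 7: 8^(8 + 1) + 8^8; = 150994944; G_6 = 150994944−1 = 150994943
step 6: 150994943 = 8^(8 + 1) + 7·8^7 + 7·8^6 + 7·8^5 + 7·8^4 + 7·8^3 + 7·8^2 + 7·8 + 7; sub 9 for 8: 9^(9 + 1) + 7·9^7 + 7·9^6 + 7·9^5 + 7·9^4 + 7·9^3 + 7·9^2 + 7·9 + 7; = 3524450281; G_7 = 3524450281−1 = 3524450280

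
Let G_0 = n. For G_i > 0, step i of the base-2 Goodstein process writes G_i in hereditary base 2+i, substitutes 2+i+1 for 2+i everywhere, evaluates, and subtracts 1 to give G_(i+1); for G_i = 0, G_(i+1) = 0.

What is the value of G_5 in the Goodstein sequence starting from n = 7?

G_0 = 7. HB_2(7) = 2^2 + 2 + 1. Bump = 31. G_1 = 30.
G_1 = 30. HB_3(30) = 3^3 + 3. Bump = 260. G_2 = 259.
G_2 = 259. HB_4(259) = 4^4 + 3. Bump = 3128. G_3 = 3127.
G_3 = 3127. HB_5(3127) = 5^5 + 2. Bump = 46658. G_4 = 46657.
G_4 = 46657. HB_6(46657) = 6^6 + 1. Bump = 823544. G_5 = 823543.

823543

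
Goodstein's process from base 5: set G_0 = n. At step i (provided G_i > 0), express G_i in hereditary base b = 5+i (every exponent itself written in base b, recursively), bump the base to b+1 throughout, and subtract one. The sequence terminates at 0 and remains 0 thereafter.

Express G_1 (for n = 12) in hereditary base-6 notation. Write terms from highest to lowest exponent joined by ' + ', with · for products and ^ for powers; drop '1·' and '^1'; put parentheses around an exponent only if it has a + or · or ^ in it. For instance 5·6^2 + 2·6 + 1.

G_0=12  [base 5] 2·5 + 2  →[5↦6]→  2·6 + 2 = 14  −1 ⇒ G_1=13
G_1=13  [base 6] 2·6 + 1  →[6↦7]→  2·7 + 1 = 15  −1 ⇒ G_2=14

2·6 + 1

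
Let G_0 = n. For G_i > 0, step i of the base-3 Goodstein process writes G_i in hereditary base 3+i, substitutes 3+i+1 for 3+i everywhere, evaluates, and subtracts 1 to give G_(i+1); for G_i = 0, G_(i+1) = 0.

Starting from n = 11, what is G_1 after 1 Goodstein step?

17

step 0: 11 = 3^2 + 2; sub 4 for 3: 4^2 + 2; = 18; G_1 = 18−1 = 17
step 1: 17 = 4^2 + 1; sub 5 for 4: 5^2 + 1; = 26; G_2 = 26−1 = 25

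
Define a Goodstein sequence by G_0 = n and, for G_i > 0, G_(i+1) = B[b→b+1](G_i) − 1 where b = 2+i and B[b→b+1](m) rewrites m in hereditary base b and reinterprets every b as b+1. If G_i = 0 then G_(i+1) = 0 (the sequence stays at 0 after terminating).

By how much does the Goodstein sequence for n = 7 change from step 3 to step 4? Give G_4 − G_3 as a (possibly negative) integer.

i=0: 7 = 2^2 + 2 + 1 (b=2); 2→3: 3^3 + 3 + 1 = 31; 31−1 = 30
i=1: 30 = 3^3 + 3 (b=3); 3→4: 4^4 + 4 = 260; 260−1 = 259
i=2: 259 = 4^4 + 3 (b=4); 4→5: 5^5 + 3 = 3128; 3128−1 = 3127
i=3: 3127 = 5^5 + 2 (b=5); 5→6: 6^6 + 2 = 46658; 46658−1 = 46657

43530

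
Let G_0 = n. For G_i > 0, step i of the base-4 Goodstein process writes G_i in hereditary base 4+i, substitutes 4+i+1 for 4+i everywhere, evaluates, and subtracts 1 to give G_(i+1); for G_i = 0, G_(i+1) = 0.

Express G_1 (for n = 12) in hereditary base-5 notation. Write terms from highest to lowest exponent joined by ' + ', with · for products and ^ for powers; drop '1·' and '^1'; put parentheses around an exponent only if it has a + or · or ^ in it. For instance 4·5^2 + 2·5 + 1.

2·5 + 4

(0) 12|_4 = 3·4 ↦ 3·5|_5 = 15 ⇒ 14
(1) 14|_5 = 2·5 + 4 ↦ 2·6 + 4|_6 = 16 ⇒ 15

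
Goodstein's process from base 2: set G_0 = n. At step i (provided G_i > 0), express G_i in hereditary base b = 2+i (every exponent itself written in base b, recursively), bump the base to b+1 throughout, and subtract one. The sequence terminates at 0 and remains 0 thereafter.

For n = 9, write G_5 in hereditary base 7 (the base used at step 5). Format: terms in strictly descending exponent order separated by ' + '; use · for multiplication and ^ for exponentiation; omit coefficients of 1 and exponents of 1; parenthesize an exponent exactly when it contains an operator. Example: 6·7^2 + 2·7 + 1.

3·7^7 + 3·7^3 + 3·7^2 + 3·7

9 —HB2→ 2^(2 + 1) + 1 —bump→ 3^(3 + 1) + 1 = 82 —(−1)→ 81
81 —HB3→ 3^(3 + 1) —bump→ 4^(4 + 1) = 1024 —(−1)→ 1023
1023 —HB4→ 3·4^4 + 3·4^3 + 3·4^2 + 3·4 + 3 —bump→ 3·5^5 + 3·5^3 + 3·5^2 + 3·5 + 3 = 9843 —(−1)→ 9842
9842 —HB5→ 3·5^5 + 3·5^3 + 3·5^2 + 3·5 + 2 —bump→ 3·6^6 + 3·6^3 + 3·6^2 + 3·6 + 2 = 140744 —(−1)→ 140743
140743 —HB6→ 3·6^6 + 3·6^3 + 3·6^2 + 3·6 + 1 —bump→ 3·7^7 + 3·7^3 + 3·7^2 + 3·7 + 1 = 2471827 —(−1)→ 2471826
2471826 —HB7→ 3·7^7 + 3·7^3 + 3·7^2 + 3·7 —bump→ 3·8^8 + 3·8^3 + 3·8^2 + 3·8 = 50333400 —(−1)→ 50333399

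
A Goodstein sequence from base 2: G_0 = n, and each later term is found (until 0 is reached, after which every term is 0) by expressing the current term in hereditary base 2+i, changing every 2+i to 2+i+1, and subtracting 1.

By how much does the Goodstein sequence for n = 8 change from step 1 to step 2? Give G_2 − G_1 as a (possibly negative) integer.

473

step 0: 8 = 2^(2 + 1); sub 3 for 2: 3^(3 + 1); = 81; G_1 = 81−1 = 80
step 1: 80 = 2·3^3 + 2·3^2 + 2·3 + 2; sub 4 for 3: 2·4^4 + 2·4^2 + 2·4 + 2; = 554; G_2 = 554−1 = 553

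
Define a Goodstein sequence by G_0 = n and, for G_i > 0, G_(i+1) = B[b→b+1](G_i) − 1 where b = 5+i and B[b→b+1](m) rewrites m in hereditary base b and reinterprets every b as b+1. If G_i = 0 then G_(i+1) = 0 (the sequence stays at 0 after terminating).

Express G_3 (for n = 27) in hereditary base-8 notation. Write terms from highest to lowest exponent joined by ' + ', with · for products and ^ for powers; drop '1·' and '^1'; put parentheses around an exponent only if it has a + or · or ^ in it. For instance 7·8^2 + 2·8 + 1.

7·8 + 7

i=0: 27 = 5^2 + 2 (b=5); 5→6: 6^2 + 2 = 38; 38−1 = 37
i=1: 37 = 6^2 + 1 (b=6); 6→7: 7^2 + 1 = 50; 50−1 = 49
i=2: 49 = 7^2 (b=7); 7→8: 8^2 = 64; 64−1 = 63
i=3: 63 = 7·8 + 7 (b=8); 8→9: 7·9 + 7 = 70; 70−1 = 69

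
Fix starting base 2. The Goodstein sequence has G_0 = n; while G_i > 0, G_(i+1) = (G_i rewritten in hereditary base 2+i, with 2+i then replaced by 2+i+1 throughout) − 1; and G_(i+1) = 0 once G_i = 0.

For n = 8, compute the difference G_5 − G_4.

G_0 = 8. HB_2(8) = 2^(2 + 1). Bump = 81. G_1 = 80.
G_1 = 80. HB_3(80) = 2·3^3 + 2·3^2 + 2·3 + 2. Bump = 554. G_2 = 553.
G_2 = 553. HB_4(553) = 2·4^4 + 2·4^2 + 2·4 + 1. Bump = 6311. G_3 = 6310.
G_3 = 6310. HB_5(6310) = 2·5^5 + 2·5^2 + 2·5. Bump = 93396. G_4 = 93395.
G_4 = 93395. HB_6(93395) = 2·6^6 + 2·6^2 + 6 + 5. Bump = 1647196. G_5 = 1647195.

1553800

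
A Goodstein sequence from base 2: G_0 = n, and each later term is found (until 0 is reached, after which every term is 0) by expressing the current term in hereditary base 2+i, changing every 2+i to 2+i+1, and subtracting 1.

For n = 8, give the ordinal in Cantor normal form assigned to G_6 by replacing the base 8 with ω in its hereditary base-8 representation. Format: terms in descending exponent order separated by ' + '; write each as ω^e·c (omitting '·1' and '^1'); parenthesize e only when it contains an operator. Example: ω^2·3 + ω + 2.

ω^ω·2 + ω^2·2 + ω + 3

G_0=8  [base 2] 2^(2 + 1)  →[2↦3]→  3^(3 + 1) = 81  −1 ⇒ G_1=80
G_1=80  [base 3] 2·3^3 + 2·3^2 + 2·3 + 2  →[3↦4]→  2·4^4 + 2·4^2 + 2·4 + 2 = 554  −1 ⇒ G_2=553
G_2=553  [base 4] 2·4^4 + 2·4^2 + 2·4 + 1  →[4↦5]→  2·5^5 + 2·5^2 + 2·5 + 1 = 6311  −1 ⇒ G_3=6310
G_3=6310  [base 5] 2·5^5 + 2·5^2 + 2·5  →[5↦6]→  2·6^6 + 2·6^2 + 2·6 = 93396  −1 ⇒ G_4=93395
G_4=93395  [base 6] 2·6^6 + 2·6^2 + 6 + 5  →[6↦7]→  2·7^7 + 2·7^2 + 7 + 5 = 1647196  −1 ⇒ G_5=1647195
G_5=1647195  [base 7] 2·7^7 + 2·7^2 + 7 + 4  →[7↦8]→  2·8^8 + 2·8^2 + 8 + 4 = 33554572  −1 ⇒ G_6=33554571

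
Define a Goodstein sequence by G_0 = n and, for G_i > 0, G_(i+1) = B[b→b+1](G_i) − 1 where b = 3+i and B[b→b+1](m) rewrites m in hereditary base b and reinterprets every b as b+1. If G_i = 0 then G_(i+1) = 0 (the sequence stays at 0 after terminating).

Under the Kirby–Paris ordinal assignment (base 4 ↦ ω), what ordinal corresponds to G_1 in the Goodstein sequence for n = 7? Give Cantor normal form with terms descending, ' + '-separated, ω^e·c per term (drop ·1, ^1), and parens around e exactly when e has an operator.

ω·2

(0) 7|_3 = 2·3 + 1 ↦ 2·4 + 1|_4 = 9 ⇒ 8
(1) 8|_4 = 2·4 ↦ 2·5|_5 = 10 ⇒ 9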